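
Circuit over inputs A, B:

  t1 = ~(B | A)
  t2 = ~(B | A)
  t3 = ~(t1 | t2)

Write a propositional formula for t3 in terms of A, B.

~((~(B | A)) | (~(B | A)))

t1 = ~(B | A)
t2 = ~(B | A)
t3 = ~(t1 | t2) = ~((~(B | A)) | (~(B | A)))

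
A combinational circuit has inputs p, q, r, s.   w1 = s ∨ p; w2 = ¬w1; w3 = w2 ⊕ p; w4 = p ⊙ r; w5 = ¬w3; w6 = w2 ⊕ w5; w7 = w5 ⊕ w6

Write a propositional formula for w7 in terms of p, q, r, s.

w1 = s ∨ p
w2 = ¬w1 = ¬(s ∨ p)
w3 = w2 ⊕ p = ¬(s ∨ p) ⊕ p
w5 = ¬w3 = ¬(¬(s ∨ p) ⊕ p)
w6 = w2 ⊕ w5 = ¬(s ∨ p) ⊕ ¬(¬(s ∨ p) ⊕ p)
w7 = w5 ⊕ w6 = ¬(¬(s ∨ p) ⊕ p) ⊕ (¬(s ∨ p) ⊕ ¬(¬(s ∨ p) ⊕ p))

¬(¬(s ∨ p) ⊕ p) ⊕ (¬(s ∨ p) ⊕ ¬(¬(s ∨ p) ⊕ p))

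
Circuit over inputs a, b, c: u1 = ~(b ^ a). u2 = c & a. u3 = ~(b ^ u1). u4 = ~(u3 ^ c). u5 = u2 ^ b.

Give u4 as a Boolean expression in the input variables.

u1 = ~(b ^ a)
u3 = ~(b ^ u1) = ~(b ^ (~(b ^ a)))
u4 = ~(u3 ^ c) = ~((~(b ^ (~(b ^ a)))) ^ c)

~((~(b ^ (~(b ^ a)))) ^ c)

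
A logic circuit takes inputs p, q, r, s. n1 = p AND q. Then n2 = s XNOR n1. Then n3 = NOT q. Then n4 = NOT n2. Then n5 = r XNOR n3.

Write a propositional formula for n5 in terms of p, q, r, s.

n3 = NOT q
n5 = r XNOR n3 = r XNOR NOT q

r XNOR NOT q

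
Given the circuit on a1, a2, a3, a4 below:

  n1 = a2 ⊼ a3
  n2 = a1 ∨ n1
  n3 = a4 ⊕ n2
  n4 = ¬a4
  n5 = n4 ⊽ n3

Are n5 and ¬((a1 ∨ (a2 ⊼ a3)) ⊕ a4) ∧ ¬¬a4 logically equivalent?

Yes

n1 = a2 ⊼ a3
n2 = a1 ∨ n1 = a1 ∨ (a2 ⊼ a3)
n3 = a4 ⊕ n2 = a4 ⊕ (a1 ∨ (a2 ⊼ a3))
n4 = ¬a4
n5 = n4 ⊽ n3 = ¬a4 ⊽ (a4 ⊕ (a1 ∨ (a2 ⊼ a3)))
At a1=0, a2=0, a3=0, a4=0: circuit gives 0, formula gives 0.
At a1=0, a2=0, a3=0, a4=1: circuit gives 1, formula gives 1.
Agrees on all 16 inputs.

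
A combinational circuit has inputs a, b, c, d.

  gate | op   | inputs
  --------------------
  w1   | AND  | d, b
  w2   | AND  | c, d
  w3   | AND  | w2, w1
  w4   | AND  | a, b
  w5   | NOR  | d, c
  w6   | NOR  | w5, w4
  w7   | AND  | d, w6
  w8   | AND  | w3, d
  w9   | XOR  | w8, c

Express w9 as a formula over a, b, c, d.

(((c AND d) AND (d AND b)) AND d) XOR c

w1 = d AND b
w2 = c AND d
w3 = w2 AND w1 = (c AND d) AND (d AND b)
w8 = w3 AND d = ((c AND d) AND (d AND b)) AND d
w9 = w8 XOR c = (((c AND d) AND (d AND b)) AND d) XOR c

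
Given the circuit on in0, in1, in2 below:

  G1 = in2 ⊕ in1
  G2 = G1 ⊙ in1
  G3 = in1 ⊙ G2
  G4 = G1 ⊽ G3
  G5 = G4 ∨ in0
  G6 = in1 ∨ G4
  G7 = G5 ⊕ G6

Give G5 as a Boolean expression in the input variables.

G1 = in2 ⊕ in1
G2 = G1 ⊙ in1 = (in2 ⊕ in1) ⊙ in1
G3 = in1 ⊙ G2 = in1 ⊙ ((in2 ⊕ in1) ⊙ in1)
G4 = G1 ⊽ G3 = (in2 ⊕ in1) ⊽ (in1 ⊙ ((in2 ⊕ in1) ⊙ in1))
G5 = G4 ∨ in0 = ((in2 ⊕ in1) ⊽ (in1 ⊙ ((in2 ⊕ in1) ⊙ in1))) ∨ in0

((in2 ⊕ in1) ⊽ (in1 ⊙ ((in2 ⊕ in1) ⊙ in1))) ∨ in0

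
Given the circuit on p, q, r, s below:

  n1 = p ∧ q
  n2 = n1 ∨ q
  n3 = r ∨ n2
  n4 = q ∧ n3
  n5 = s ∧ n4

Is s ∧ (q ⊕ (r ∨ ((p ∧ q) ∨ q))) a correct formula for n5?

n1 = p ∧ q
n2 = n1 ∨ q = (p ∧ q) ∨ q
n3 = r ∨ n2 = r ∨ ((p ∧ q) ∨ q)
n4 = q ∧ n3 = q ∧ (r ∨ ((p ∧ q) ∨ q))
n5 = s ∧ n4 = s ∧ (q ∧ (r ∨ ((p ∧ q) ∨ q)))
At p=0, q=0, r=1, s=1: circuit gives 0, formula gives 1.

No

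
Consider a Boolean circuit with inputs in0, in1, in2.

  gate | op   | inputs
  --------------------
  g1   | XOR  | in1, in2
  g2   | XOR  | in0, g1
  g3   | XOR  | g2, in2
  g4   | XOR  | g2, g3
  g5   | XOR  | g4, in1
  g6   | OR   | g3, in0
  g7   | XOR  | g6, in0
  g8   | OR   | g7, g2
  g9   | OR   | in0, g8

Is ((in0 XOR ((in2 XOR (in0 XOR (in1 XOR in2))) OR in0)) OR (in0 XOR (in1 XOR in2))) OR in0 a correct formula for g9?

Yes

g1 = in1 XOR in2
g2 = in0 XOR g1 = in0 XOR (in1 XOR in2)
g3 = g2 XOR in2 = (in0 XOR (in1 XOR in2)) XOR in2
g6 = g3 OR in0 = ((in0 XOR (in1 XOR in2)) XOR in2) OR in0
g7 = g6 XOR in0 = (((in0 XOR (in1 XOR in2)) XOR in2) OR in0) XOR in0
g8 = g7 OR g2 = ((((in0 XOR (in1 XOR in2)) XOR in2) OR in0) XOR in0) OR (in0 XOR (in1 XOR in2))
g9 = in0 OR g8 = in0 OR (((((in0 XOR (in1 XOR in2)) XOR in2) OR in0) XOR in0) OR (in0 XOR (in1 XOR in2)))
At in0=0, in1=0, in2=0: circuit gives 0, formula gives 0.
At in0=0, in1=0, in2=1: circuit gives 1, formula gives 1.
Agrees on all 8 inputs.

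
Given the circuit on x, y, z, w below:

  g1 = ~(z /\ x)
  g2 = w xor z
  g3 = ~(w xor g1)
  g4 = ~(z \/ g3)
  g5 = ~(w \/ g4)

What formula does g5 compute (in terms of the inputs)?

~(w \/ (~(z \/ (~(w xor (~(z /\ x)))))))

g1 = ~(z /\ x)
g3 = ~(w xor g1) = ~(w xor (~(z /\ x)))
g4 = ~(z \/ g3) = ~(z \/ (~(w xor (~(z /\ x)))))
g5 = ~(w \/ g4) = ~(w \/ (~(z \/ (~(w xor (~(z /\ x)))))))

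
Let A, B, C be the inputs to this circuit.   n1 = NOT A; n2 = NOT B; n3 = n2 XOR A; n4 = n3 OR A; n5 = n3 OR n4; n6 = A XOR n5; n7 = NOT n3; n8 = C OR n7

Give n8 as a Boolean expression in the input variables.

C OR NOT (NOT B XOR A)

n2 = NOT B
n3 = n2 XOR A = NOT B XOR A
n7 = NOT n3 = NOT (NOT B XOR A)
n8 = C OR n7 = C OR NOT (NOT B XOR A)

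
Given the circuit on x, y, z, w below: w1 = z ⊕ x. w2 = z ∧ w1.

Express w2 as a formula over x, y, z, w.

w1 = z ⊕ x
w2 = z ∧ w1 = z ∧ (z ⊕ x)

z ∧ (z ⊕ x)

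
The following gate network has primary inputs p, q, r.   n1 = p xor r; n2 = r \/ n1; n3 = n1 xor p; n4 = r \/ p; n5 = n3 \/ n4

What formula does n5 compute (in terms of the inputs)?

n1 = p xor r
n3 = n1 xor p = (p xor r) xor p
n4 = r \/ p
n5 = n3 \/ n4 = ((p xor r) xor p) \/ (r \/ p)

((p xor r) xor p) \/ (r \/ p)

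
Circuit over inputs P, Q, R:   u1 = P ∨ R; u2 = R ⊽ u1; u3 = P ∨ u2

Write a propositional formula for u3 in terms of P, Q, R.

u1 = P ∨ R
u2 = R ⊽ u1 = R ⊽ (P ∨ R)
u3 = P ∨ u2 = P ∨ (R ⊽ (P ∨ R))

P ∨ (R ⊽ (P ∨ R))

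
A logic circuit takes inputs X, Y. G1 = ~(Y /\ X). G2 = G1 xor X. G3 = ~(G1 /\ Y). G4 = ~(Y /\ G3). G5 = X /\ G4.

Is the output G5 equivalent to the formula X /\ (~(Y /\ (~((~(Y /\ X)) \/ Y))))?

G1 = ~(Y /\ X)
G3 = ~(G1 /\ Y) = ~((~(Y /\ X)) /\ Y)
G4 = ~(Y /\ G3) = ~(Y /\ (~((~(Y /\ X)) /\ Y)))
G5 = X /\ G4 = X /\ (~(Y /\ (~((~(Y /\ X)) /\ Y))))
At X=1, Y=1: circuit gives 0, formula gives 1.

No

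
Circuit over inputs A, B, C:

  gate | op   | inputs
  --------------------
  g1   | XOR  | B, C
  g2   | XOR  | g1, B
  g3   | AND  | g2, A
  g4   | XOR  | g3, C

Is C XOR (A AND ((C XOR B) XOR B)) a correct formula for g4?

Yes

g1 = B XOR C
g2 = g1 XOR B = (B XOR C) XOR B
g3 = g2 AND A = ((B XOR C) XOR B) AND A
g4 = g3 XOR C = (((B XOR C) XOR B) AND A) XOR C
At A=0, B=0, C=0: circuit gives 0, formula gives 0.
At A=0, B=0, C=1: circuit gives 1, formula gives 1.
Agrees on all 8 inputs.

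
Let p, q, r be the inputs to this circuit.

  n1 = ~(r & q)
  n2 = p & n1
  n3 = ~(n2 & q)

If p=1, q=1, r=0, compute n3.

0

n1 = ~(0 & 1) = 1
n2 = 1 & 1 = 1
n3 = ~(1 & 1) = 0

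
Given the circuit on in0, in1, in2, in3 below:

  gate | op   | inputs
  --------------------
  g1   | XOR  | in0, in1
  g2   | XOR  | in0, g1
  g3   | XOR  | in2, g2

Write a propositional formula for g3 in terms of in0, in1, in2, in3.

g1 = in0 XOR in1
g2 = in0 XOR g1 = in0 XOR (in0 XOR in1)
g3 = in2 XOR g2 = in2 XOR (in0 XOR (in0 XOR in1))

in2 XOR (in0 XOR (in0 XOR in1))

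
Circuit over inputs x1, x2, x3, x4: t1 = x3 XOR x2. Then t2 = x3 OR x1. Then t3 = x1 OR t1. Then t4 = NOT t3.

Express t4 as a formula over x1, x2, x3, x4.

t1 = x3 XOR x2
t3 = x1 OR t1 = x1 OR (x3 XOR x2)
t4 = NOT t3 = NOT (x1 OR (x3 XOR x2))

NOT (x1 OR (x3 XOR x2))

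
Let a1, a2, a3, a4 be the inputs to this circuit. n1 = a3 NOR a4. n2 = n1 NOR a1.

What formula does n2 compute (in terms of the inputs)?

n1 = a3 NOR a4
n2 = n1 NOR a1 = (a3 NOR a4) NOR a1

(a3 NOR a4) NOR a1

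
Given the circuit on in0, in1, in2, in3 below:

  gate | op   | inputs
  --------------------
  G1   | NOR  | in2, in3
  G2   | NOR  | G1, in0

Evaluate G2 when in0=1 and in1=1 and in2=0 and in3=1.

0

G1 = 0 NOR 1 = 0
G2 = 0 NOR 1 = 0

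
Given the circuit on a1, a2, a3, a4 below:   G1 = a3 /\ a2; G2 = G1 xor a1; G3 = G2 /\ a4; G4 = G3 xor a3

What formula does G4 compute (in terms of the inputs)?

G1 = a3 /\ a2
G2 = G1 xor a1 = (a3 /\ a2) xor a1
G3 = G2 /\ a4 = ((a3 /\ a2) xor a1) /\ a4
G4 = G3 xor a3 = (((a3 /\ a2) xor a1) /\ a4) xor a3

(((a3 /\ a2) xor a1) /\ a4) xor a3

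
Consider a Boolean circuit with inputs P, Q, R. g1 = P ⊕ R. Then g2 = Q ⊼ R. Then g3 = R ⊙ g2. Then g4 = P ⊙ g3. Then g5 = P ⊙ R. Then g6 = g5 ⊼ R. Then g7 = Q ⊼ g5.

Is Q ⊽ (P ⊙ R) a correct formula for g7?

g5 = P ⊙ R
g7 = Q ⊼ g5 = Q ⊼ (P ⊙ R)
At P=0, Q=0, R=0: circuit gives 1, formula gives 0.

No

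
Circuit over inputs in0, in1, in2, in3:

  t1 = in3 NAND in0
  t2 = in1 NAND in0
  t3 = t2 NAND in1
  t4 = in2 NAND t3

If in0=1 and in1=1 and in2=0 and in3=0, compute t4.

t2 = 1 NAND 1 = 0
t3 = 0 NAND 1 = 1
t4 = 0 NAND 1 = 1

1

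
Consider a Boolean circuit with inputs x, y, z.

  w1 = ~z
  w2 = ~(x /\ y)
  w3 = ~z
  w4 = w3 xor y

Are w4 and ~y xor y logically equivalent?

No

w3 = ~z
w4 = w3 xor y = ~z xor y
At x=0, y=0, z=1: circuit gives 0, formula gives 1.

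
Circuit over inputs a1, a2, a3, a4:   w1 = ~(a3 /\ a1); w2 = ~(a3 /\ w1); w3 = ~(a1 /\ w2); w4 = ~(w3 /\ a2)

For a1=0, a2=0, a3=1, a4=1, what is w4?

w1 = ~(1 /\ 0) = 1
w2 = ~(1 /\ 1) = 0
w3 = ~(0 /\ 0) = 1
w4 = ~(1 /\ 0) = 1

1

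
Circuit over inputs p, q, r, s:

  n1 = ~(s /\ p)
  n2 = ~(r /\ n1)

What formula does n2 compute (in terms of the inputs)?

~(r /\ (~(s /\ p)))

n1 = ~(s /\ p)
n2 = ~(r /\ n1) = ~(r /\ (~(s /\ p)))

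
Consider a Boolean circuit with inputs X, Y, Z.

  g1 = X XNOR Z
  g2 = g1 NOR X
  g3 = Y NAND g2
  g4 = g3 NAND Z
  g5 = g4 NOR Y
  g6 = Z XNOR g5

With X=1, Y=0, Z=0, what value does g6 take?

1

g1 = 1 XNOR 0 = 0
g2 = 0 NOR 1 = 0
g3 = 0 NAND 0 = 1
g4 = 1 NAND 0 = 1
g5 = 1 NOR 0 = 0
g6 = 0 XNOR 0 = 1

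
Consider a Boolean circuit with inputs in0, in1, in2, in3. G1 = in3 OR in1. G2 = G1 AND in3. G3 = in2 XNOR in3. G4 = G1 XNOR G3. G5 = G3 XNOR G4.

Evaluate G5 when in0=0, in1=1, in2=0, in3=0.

1

G1 = 0 OR 1 = 1
G3 = 0 XNOR 0 = 1
G4 = 1 XNOR 1 = 1
G5 = 1 XNOR 1 = 1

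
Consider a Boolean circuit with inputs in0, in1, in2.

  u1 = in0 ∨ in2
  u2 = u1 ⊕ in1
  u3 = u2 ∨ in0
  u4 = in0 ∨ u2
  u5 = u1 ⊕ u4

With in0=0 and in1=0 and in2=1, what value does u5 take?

0

u1 = 0 ∨ 1 = 1
u2 = 1 ⊕ 0 = 1
u4 = 0 ∨ 1 = 1
u5 = 1 ⊕ 1 = 0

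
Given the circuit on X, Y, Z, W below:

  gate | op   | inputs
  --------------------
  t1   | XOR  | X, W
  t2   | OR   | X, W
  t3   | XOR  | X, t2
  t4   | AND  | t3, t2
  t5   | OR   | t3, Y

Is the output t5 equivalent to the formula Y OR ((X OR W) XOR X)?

t2 = X OR W
t3 = X XOR t2 = X XOR (X OR W)
t5 = t3 OR Y = (X XOR (X OR W)) OR Y
At X=0, Y=0, Z=0, W=0: circuit gives 0, formula gives 0.
At X=0, Y=0, Z=0, W=1: circuit gives 1, formula gives 1.
Agrees on all 16 inputs.

Yes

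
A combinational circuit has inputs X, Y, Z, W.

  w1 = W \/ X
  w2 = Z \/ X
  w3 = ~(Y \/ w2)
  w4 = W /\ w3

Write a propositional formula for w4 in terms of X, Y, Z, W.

w2 = Z \/ X
w3 = ~(Y \/ w2) = ~(Y \/ (Z \/ X))
w4 = W /\ w3 = W /\ (~(Y \/ (Z \/ X)))

W /\ (~(Y \/ (Z \/ X)))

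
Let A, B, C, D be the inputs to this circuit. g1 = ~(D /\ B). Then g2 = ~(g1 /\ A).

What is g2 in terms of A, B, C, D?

g1 = ~(D /\ B)
g2 = ~(g1 /\ A) = ~((~(D /\ B)) /\ A)

~((~(D /\ B)) /\ A)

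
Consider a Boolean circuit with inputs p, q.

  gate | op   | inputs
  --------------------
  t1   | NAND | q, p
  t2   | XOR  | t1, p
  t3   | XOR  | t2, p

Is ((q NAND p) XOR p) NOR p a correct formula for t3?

No

t1 = q NAND p
t2 = t1 XOR p = (q NAND p) XOR p
t3 = t2 XOR p = ((q NAND p) XOR p) XOR p
At p=0, q=0: circuit gives 1, formula gives 0.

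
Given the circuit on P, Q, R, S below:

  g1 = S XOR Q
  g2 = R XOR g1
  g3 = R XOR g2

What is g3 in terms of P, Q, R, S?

R XOR (R XOR (S XOR Q))

g1 = S XOR Q
g2 = R XOR g1 = R XOR (S XOR Q)
g3 = R XOR g2 = R XOR (R XOR (S XOR Q))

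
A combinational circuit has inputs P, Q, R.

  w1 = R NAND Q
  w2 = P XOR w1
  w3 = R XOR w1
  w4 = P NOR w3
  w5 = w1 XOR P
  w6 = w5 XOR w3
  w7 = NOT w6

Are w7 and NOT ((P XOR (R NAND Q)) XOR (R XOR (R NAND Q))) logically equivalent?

Yes

w1 = R NAND Q
w3 = R XOR w1 = R XOR (R NAND Q)
w5 = w1 XOR P = (R NAND Q) XOR P
w6 = w5 XOR w3 = ((R NAND Q) XOR P) XOR (R XOR (R NAND Q))
w7 = NOT w6 = NOT (((R NAND Q) XOR P) XOR (R XOR (R NAND Q)))
At P=0, Q=0, R=1: circuit gives 0, formula gives 0.
At P=0, Q=0, R=0: circuit gives 1, formula gives 1.
Agrees on all 8 inputs.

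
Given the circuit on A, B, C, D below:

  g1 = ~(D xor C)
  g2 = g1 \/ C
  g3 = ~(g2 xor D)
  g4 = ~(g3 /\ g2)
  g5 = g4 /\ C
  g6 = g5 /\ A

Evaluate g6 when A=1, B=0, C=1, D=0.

g1 = ~(0 xor 1) = 0
g2 = 0 \/ 1 = 1
g3 = ~(1 xor 0) = 0
g4 = ~(0 /\ 1) = 1
g5 = 1 /\ 1 = 1
g6 = 1 /\ 1 = 1

1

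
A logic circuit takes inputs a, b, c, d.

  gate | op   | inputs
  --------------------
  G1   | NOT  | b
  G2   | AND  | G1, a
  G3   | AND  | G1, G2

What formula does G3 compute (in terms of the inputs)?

G1 = NOT b
G2 = G1 AND a = NOT b AND a
G3 = G1 AND G2 = NOT b AND (NOT b AND a)

NOT b AND (NOT b AND a)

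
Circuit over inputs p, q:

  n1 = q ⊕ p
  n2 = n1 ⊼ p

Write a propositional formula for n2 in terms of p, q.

n1 = q ⊕ p
n2 = n1 ⊼ p = (q ⊕ p) ⊼ p

(q ⊕ p) ⊼ p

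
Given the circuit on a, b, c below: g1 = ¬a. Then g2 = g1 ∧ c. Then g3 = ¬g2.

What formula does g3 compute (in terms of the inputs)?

¬(¬a ∧ c)

g1 = ¬a
g2 = g1 ∧ c = ¬a ∧ c
g3 = ¬g2 = ¬(¬a ∧ c)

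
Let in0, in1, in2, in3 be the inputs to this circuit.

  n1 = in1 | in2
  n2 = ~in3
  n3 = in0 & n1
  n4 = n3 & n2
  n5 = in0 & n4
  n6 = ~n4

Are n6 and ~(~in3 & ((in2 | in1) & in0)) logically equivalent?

n1 = in1 | in2
n2 = ~in3
n3 = in0 & n1 = in0 & (in1 | in2)
n4 = n3 & n2 = (in0 & (in1 | in2)) & ~in3
n6 = ~n4 = ~((in0 & (in1 | in2)) & ~in3)
At in0=1, in1=0, in2=1, in3=0: circuit gives 0, formula gives 0.
At in0=0, in1=0, in2=0, in3=0: circuit gives 1, formula gives 1.
Agrees on all 16 inputs.

Yes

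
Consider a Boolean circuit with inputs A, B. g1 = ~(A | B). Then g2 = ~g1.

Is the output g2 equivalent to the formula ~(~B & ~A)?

Yes

g1 = ~(A | B)
g2 = ~g1 = ~(~(A | B))
At A=0, B=0: circuit gives 0, formula gives 0.
At A=0, B=1: circuit gives 1, formula gives 1.
Agrees on all 4 inputs.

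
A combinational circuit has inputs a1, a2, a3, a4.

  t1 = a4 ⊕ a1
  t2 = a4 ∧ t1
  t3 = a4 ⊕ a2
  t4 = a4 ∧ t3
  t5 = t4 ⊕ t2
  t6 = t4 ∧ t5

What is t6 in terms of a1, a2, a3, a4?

(a4 ∧ (a4 ⊕ a2)) ∧ ((a4 ∧ (a4 ⊕ a2)) ⊕ (a4 ∧ (a4 ⊕ a1)))

t1 = a4 ⊕ a1
t2 = a4 ∧ t1 = a4 ∧ (a4 ⊕ a1)
t3 = a4 ⊕ a2
t4 = a4 ∧ t3 = a4 ∧ (a4 ⊕ a2)
t5 = t4 ⊕ t2 = (a4 ∧ (a4 ⊕ a2)) ⊕ (a4 ∧ (a4 ⊕ a1))
t6 = t4 ∧ t5 = (a4 ∧ (a4 ⊕ a2)) ∧ ((a4 ∧ (a4 ⊕ a2)) ⊕ (a4 ∧ (a4 ⊕ a1)))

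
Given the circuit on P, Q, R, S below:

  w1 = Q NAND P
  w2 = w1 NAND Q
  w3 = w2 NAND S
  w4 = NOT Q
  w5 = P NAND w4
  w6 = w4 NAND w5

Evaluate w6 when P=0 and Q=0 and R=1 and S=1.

w4 = NOT 0 = 1
w5 = 0 NAND 1 = 1
w6 = 1 NAND 1 = 0

0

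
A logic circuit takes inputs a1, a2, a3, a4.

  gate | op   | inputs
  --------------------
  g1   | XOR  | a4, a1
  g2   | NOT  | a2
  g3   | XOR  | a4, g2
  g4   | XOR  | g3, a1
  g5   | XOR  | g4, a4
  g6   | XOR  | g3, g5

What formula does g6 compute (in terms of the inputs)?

(a4 XOR NOT a2) XOR (((a4 XOR NOT a2) XOR a1) XOR a4)

g2 = NOT a2
g3 = a4 XOR g2 = a4 XOR NOT a2
g4 = g3 XOR a1 = (a4 XOR NOT a2) XOR a1
g5 = g4 XOR a4 = ((a4 XOR NOT a2) XOR a1) XOR a4
g6 = g3 XOR g5 = (a4 XOR NOT a2) XOR (((a4 XOR NOT a2) XOR a1) XOR a4)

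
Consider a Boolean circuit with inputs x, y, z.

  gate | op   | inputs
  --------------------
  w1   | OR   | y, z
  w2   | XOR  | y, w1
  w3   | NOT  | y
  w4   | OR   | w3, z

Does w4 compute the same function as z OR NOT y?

Yes

w3 = NOT y
w4 = w3 OR z = NOT y OR z
At x=0, y=1, z=0: circuit gives 0, formula gives 0.
At x=0, y=0, z=0: circuit gives 1, formula gives 1.
Agrees on all 8 inputs.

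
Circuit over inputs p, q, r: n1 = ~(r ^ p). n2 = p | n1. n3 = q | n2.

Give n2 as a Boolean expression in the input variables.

n1 = ~(r ^ p)
n2 = p | n1 = p | (~(r ^ p))

p | (~(r ^ p))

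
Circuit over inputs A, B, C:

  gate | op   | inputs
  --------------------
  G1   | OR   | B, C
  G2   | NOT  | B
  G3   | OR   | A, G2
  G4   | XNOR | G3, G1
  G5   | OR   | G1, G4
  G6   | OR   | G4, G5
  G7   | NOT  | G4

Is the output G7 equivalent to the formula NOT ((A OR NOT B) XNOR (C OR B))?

Yes

G1 = B OR C
G2 = NOT B
G3 = A OR G2 = A OR NOT B
G4 = G3 XNOR G1 = (A OR NOT B) XNOR (B OR C)
G7 = NOT G4 = NOT ((A OR NOT B) XNOR (B OR C))
At A=0, B=0, C=1: circuit gives 0, formula gives 0.
At A=0, B=0, C=0: circuit gives 1, formula gives 1.
Agrees on all 8 inputs.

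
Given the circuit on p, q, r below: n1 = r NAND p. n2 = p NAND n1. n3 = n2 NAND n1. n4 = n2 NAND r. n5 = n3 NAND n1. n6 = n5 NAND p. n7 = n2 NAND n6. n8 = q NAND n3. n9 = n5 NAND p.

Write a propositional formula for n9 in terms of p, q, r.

(((p NAND (r NAND p)) NAND (r NAND p)) NAND (r NAND p)) NAND p

n1 = r NAND p
n2 = p NAND n1 = p NAND (r NAND p)
n3 = n2 NAND n1 = (p NAND (r NAND p)) NAND (r NAND p)
n5 = n3 NAND n1 = ((p NAND (r NAND p)) NAND (r NAND p)) NAND (r NAND p)
n9 = n5 NAND p = (((p NAND (r NAND p)) NAND (r NAND p)) NAND (r NAND p)) NAND p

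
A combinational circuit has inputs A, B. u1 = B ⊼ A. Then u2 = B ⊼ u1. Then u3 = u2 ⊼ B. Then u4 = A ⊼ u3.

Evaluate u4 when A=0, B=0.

u1 = 0 ⊼ 0 = 1
u2 = 0 ⊼ 1 = 1
u3 = 1 ⊼ 0 = 1
u4 = 0 ⊼ 1 = 1

1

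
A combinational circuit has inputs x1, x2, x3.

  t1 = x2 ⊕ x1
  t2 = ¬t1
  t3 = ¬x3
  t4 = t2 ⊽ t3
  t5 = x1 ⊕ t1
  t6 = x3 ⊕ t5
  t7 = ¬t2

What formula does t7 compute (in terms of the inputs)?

t1 = x2 ⊕ x1
t2 = ¬t1 = ¬(x2 ⊕ x1)
t7 = ¬t2 = ¬¬(x2 ⊕ x1)

¬¬(x2 ⊕ x1)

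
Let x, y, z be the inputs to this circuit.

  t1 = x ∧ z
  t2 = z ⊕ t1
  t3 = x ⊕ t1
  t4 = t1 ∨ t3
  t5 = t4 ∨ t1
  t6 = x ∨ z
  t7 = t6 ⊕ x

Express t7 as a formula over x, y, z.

t6 = x ∨ z
t7 = t6 ⊕ x = (x ∨ z) ⊕ x

(x ∨ z) ⊕ x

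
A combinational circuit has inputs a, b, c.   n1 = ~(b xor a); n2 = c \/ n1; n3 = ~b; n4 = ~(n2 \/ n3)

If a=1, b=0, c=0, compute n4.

n1 = ~(0 xor 1) = 0
n2 = 0 \/ 0 = 0
n3 = ~0 = 1
n4 = ~(0 \/ 1) = 0

0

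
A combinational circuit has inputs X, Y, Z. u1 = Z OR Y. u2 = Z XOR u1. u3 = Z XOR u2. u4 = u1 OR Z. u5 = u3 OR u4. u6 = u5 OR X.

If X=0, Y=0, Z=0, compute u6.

0

u1 = 0 OR 0 = 0
u2 = 0 XOR 0 = 0
u3 = 0 XOR 0 = 0
u4 = 0 OR 0 = 0
u5 = 0 OR 0 = 0
u6 = 0 OR 0 = 0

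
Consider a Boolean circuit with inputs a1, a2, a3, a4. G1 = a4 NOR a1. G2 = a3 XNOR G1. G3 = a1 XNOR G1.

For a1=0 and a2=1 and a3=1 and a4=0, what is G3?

0

G1 = 0 NOR 0 = 1
G3 = 0 XNOR 1 = 0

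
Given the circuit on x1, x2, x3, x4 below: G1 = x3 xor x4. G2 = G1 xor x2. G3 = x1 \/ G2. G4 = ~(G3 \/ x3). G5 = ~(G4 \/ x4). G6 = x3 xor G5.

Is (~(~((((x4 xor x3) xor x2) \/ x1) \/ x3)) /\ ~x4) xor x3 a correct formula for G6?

G1 = x3 xor x4
G2 = G1 xor x2 = (x3 xor x4) xor x2
G3 = x1 \/ G2 = x1 \/ ((x3 xor x4) xor x2)
G4 = ~(G3 \/ x3) = ~((x1 \/ ((x3 xor x4) xor x2)) \/ x3)
G5 = ~(G4 \/ x4) = ~((~((x1 \/ ((x3 xor x4) xor x2)) \/ x3)) \/ x4)
G6 = x3 xor G5 = x3 xor (~((~((x1 \/ ((x3 xor x4) xor x2)) \/ x3)) \/ x4))
At x1=0, x2=0, x3=0, x4=0: circuit gives 0, formula gives 0.
At x1=0, x2=0, x3=1, x4=1: circuit gives 1, formula gives 1.
Agrees on all 16 inputs.

Yes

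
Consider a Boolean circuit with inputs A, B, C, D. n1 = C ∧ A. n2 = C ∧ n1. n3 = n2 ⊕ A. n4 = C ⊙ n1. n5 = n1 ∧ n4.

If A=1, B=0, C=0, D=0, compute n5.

0

n1 = 0 ∧ 1 = 0
n4 = 0 ⊙ 0 = 1
n5 = 0 ∧ 1 = 0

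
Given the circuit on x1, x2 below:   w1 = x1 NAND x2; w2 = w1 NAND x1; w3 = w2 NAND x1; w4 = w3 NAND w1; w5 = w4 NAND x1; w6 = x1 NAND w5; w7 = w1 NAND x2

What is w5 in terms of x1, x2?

w1 = x1 NAND x2
w2 = w1 NAND x1 = (x1 NAND x2) NAND x1
w3 = w2 NAND x1 = ((x1 NAND x2) NAND x1) NAND x1
w4 = w3 NAND w1 = (((x1 NAND x2) NAND x1) NAND x1) NAND (x1 NAND x2)
w5 = w4 NAND x1 = ((((x1 NAND x2) NAND x1) NAND x1) NAND (x1 NAND x2)) NAND x1

((((x1 NAND x2) NAND x1) NAND x1) NAND (x1 NAND x2)) NAND x1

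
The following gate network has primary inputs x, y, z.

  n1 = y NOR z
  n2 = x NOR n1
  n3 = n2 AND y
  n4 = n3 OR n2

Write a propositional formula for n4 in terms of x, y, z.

n1 = y NOR z
n2 = x NOR n1 = x NOR (y NOR z)
n3 = n2 AND y = (x NOR (y NOR z)) AND y
n4 = n3 OR n2 = ((x NOR (y NOR z)) AND y) OR (x NOR (y NOR z))

((x NOR (y NOR z)) AND y) OR (x NOR (y NOR z))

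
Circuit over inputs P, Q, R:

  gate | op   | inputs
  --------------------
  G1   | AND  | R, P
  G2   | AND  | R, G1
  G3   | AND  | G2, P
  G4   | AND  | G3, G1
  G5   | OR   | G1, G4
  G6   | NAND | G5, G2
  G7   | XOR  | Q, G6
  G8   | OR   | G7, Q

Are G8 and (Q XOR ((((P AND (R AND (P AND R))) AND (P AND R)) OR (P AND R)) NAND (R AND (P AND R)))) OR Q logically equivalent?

Yes

G1 = R AND P
G2 = R AND G1 = R AND (R AND P)
G3 = G2 AND P = (R AND (R AND P)) AND P
G4 = G3 AND G1 = ((R AND (R AND P)) AND P) AND (R AND P)
G5 = G1 OR G4 = (R AND P) OR (((R AND (R AND P)) AND P) AND (R AND P))
G6 = G5 NAND G2 = ((R AND P) OR (((R AND (R AND P)) AND P) AND (R AND P))) NAND (R AND (R AND P))
G7 = Q XOR G6 = Q XOR (((R AND P) OR (((R AND (R AND P)) AND P) AND (R AND P))) NAND (R AND (R AND P)))
G8 = G7 OR Q = (Q XOR (((R AND P) OR (((R AND (R AND P)) AND P) AND (R AND P))) NAND (R AND (R AND P)))) OR Q
At P=1, Q=0, R=1: circuit gives 0, formula gives 0.
At P=0, Q=0, R=0: circuit gives 1, formula gives 1.
Agrees on all 8 inputs.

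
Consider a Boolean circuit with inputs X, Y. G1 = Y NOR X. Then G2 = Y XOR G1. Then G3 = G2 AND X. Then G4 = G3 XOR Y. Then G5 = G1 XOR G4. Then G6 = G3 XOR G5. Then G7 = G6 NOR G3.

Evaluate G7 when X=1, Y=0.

G1 = 0 NOR 1 = 0
G2 = 0 XOR 0 = 0
G3 = 0 AND 1 = 0
G4 = 0 XOR 0 = 0
G5 = 0 XOR 0 = 0
G6 = 0 XOR 0 = 0
G7 = 0 NOR 0 = 1

1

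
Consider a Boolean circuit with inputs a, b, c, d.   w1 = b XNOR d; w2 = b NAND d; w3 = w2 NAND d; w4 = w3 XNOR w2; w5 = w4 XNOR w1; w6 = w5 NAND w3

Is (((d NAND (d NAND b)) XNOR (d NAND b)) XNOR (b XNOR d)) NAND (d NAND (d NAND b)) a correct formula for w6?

w1 = b XNOR d
w2 = b NAND d
w3 = w2 NAND d = (b NAND d) NAND d
w4 = w3 XNOR w2 = ((b NAND d) NAND d) XNOR (b NAND d)
w5 = w4 XNOR w1 = (((b NAND d) NAND d) XNOR (b NAND d)) XNOR (b XNOR d)
w6 = w5 NAND w3 = ((((b NAND d) NAND d) XNOR (b NAND d)) XNOR (b XNOR d)) NAND ((b NAND d) NAND d)
At a=0, b=0, c=0, d=0: circuit gives 0, formula gives 0.
At a=0, b=0, c=0, d=1: circuit gives 1, formula gives 1.
Agrees on all 16 inputs.

Yes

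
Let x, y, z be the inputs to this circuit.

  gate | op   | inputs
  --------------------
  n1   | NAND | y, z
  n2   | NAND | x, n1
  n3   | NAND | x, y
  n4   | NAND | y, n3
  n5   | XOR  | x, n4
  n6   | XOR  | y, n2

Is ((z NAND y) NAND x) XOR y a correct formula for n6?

n1 = y NAND z
n2 = x NAND n1 = x NAND (y NAND z)
n6 = y XOR n2 = y XOR (x NAND (y NAND z))
At x=0, y=1, z=0: circuit gives 0, formula gives 0.
At x=0, y=0, z=0: circuit gives 1, formula gives 1.
Agrees on all 8 inputs.

Yes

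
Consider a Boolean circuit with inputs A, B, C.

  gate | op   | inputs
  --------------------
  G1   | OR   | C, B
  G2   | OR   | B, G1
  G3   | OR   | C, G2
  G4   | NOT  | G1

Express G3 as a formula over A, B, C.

C OR (B OR (C OR B))

G1 = C OR B
G2 = B OR G1 = B OR (C OR B)
G3 = C OR G2 = C OR (B OR (C OR B))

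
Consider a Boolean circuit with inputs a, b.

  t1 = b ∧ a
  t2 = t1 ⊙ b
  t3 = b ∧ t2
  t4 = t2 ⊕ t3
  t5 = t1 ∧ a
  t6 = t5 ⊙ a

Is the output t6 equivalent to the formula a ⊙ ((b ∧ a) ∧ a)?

Yes

t1 = b ∧ a
t5 = t1 ∧ a = (b ∧ a) ∧ a
t6 = t5 ⊙ a = ((b ∧ a) ∧ a) ⊙ a
At a=1, b=0: circuit gives 0, formula gives 0.
At a=0, b=0: circuit gives 1, formula gives 1.
Agrees on all 4 inputs.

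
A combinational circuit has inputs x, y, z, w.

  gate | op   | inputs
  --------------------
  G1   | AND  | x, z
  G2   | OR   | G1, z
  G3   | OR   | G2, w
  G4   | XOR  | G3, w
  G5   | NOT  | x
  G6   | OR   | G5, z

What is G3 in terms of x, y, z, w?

((x AND z) OR z) OR w

G1 = x AND z
G2 = G1 OR z = (x AND z) OR z
G3 = G2 OR w = ((x AND z) OR z) OR w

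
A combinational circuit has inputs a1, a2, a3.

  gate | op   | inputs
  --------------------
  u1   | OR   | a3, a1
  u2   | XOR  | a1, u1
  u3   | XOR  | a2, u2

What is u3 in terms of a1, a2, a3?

a2 XOR (a1 XOR (a3 OR a1))

u1 = a3 OR a1
u2 = a1 XOR u1 = a1 XOR (a3 OR a1)
u3 = a2 XOR u2 = a2 XOR (a1 XOR (a3 OR a1))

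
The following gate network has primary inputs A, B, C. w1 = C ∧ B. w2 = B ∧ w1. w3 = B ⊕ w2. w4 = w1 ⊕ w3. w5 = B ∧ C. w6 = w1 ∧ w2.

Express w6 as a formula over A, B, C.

(C ∧ B) ∧ (B ∧ (C ∧ B))

w1 = C ∧ B
w2 = B ∧ w1 = B ∧ (C ∧ B)
w6 = w1 ∧ w2 = (C ∧ B) ∧ (B ∧ (C ∧ B))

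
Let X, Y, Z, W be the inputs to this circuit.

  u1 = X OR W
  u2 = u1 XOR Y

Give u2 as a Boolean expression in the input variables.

(X OR W) XOR Y

u1 = X OR W
u2 = u1 XOR Y = (X OR W) XOR Y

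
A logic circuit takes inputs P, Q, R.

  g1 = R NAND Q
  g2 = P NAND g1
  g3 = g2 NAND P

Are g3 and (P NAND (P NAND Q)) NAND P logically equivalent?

No

g1 = R NAND Q
g2 = P NAND g1 = P NAND (R NAND Q)
g3 = g2 NAND P = (P NAND (R NAND Q)) NAND P
At P=1, Q=1, R=0: circuit gives 1, formula gives 0.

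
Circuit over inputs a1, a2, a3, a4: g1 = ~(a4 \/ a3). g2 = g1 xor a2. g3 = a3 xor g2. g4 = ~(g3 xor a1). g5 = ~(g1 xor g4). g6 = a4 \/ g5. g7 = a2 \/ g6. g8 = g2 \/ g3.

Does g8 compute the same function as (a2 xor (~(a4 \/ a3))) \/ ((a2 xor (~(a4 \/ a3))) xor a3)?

Yes

g1 = ~(a4 \/ a3)
g2 = g1 xor a2 = (~(a4 \/ a3)) xor a2
g3 = a3 xor g2 = a3 xor ((~(a4 \/ a3)) xor a2)
g8 = g2 \/ g3 = ((~(a4 \/ a3)) xor a2) \/ (a3 xor ((~(a4 \/ a3)) xor a2))
At a1=0, a2=0, a3=0, a4=1: circuit gives 0, formula gives 0.
At a1=0, a2=0, a3=0, a4=0: circuit gives 1, formula gives 1.
Agrees on all 16 inputs.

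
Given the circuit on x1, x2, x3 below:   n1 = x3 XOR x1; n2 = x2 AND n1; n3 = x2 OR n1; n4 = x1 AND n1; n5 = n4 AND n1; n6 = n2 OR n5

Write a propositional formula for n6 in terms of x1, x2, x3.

n1 = x3 XOR x1
n2 = x2 AND n1 = x2 AND (x3 XOR x1)
n4 = x1 AND n1 = x1 AND (x3 XOR x1)
n5 = n4 AND n1 = (x1 AND (x3 XOR x1)) AND (x3 XOR x1)
n6 = n2 OR n5 = (x2 AND (x3 XOR x1)) OR ((x1 AND (x3 XOR x1)) AND (x3 XOR x1))

(x2 AND (x3 XOR x1)) OR ((x1 AND (x3 XOR x1)) AND (x3 XOR x1))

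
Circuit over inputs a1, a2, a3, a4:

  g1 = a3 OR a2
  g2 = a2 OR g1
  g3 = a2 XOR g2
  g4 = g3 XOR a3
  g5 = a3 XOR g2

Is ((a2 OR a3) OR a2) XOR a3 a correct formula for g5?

g1 = a3 OR a2
g2 = a2 OR g1 = a2 OR (a3 OR a2)
g5 = a3 XOR g2 = a3 XOR (a2 OR (a3 OR a2))
At a1=0, a2=0, a3=0, a4=0: circuit gives 0, formula gives 0.
At a1=0, a2=1, a3=0, a4=0: circuit gives 1, formula gives 1.
Agrees on all 16 inputs.

Yes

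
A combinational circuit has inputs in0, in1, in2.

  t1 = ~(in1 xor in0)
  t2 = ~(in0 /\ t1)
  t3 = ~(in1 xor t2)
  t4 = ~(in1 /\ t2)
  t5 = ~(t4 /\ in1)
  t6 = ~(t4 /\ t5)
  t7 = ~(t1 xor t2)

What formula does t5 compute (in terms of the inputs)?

~((~(in1 /\ (~(in0 /\ (~(in1 xor in0)))))) /\ in1)

t1 = ~(in1 xor in0)
t2 = ~(in0 /\ t1) = ~(in0 /\ (~(in1 xor in0)))
t4 = ~(in1 /\ t2) = ~(in1 /\ (~(in0 /\ (~(in1 xor in0)))))
t5 = ~(t4 /\ in1) = ~((~(in1 /\ (~(in0 /\ (~(in1 xor in0)))))) /\ in1)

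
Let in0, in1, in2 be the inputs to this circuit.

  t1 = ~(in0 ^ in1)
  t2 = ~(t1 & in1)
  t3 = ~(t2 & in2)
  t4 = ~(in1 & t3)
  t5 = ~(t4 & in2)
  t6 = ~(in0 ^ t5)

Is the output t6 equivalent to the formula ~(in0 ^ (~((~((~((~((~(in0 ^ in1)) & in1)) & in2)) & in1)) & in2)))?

t1 = ~(in0 ^ in1)
t2 = ~(t1 & in1) = ~((~(in0 ^ in1)) & in1)
t3 = ~(t2 & in2) = ~((~((~(in0 ^ in1)) & in1)) & in2)
t4 = ~(in1 & t3) = ~(in1 & (~((~((~(in0 ^ in1)) & in1)) & in2)))
t5 = ~(t4 & in2) = ~((~(in1 & (~((~((~(in0 ^ in1)) & in1)) & in2)))) & in2)
t6 = ~(in0 ^ t5) = ~(in0 ^ (~((~(in1 & (~((~((~(in0 ^ in1)) & in1)) & in2)))) & in2)))
At in0=0, in1=0, in2=0: circuit gives 0, formula gives 0.
At in0=0, in1=0, in2=1: circuit gives 1, formula gives 1.
Agrees on all 8 inputs.

Yes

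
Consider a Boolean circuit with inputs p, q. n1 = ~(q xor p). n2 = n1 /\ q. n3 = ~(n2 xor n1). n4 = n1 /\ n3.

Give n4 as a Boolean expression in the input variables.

(~(q xor p)) /\ (~(((~(q xor p)) /\ q) xor (~(q xor p))))

n1 = ~(q xor p)
n2 = n1 /\ q = (~(q xor p)) /\ q
n3 = ~(n2 xor n1) = ~(((~(q xor p)) /\ q) xor (~(q xor p)))
n4 = n1 /\ n3 = (~(q xor p)) /\ (~(((~(q xor p)) /\ q) xor (~(q xor p))))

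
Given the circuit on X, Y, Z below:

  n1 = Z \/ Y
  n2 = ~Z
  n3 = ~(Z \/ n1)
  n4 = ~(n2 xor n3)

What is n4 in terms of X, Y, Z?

~(~Z xor (~(Z \/ (Z \/ Y))))

n1 = Z \/ Y
n2 = ~Z
n3 = ~(Z \/ n1) = ~(Z \/ (Z \/ Y))
n4 = ~(n2 xor n3) = ~(~Z xor (~(Z \/ (Z \/ Y))))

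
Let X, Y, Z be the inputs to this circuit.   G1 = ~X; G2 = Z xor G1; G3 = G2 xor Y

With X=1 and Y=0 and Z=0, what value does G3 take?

G1 = ~1 = 0
G2 = 0 xor 0 = 0
G3 = 0 xor 0 = 0

0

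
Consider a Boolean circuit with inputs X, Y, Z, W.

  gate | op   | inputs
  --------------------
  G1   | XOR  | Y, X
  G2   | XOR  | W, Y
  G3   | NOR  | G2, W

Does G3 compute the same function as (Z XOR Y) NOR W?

G2 = W XOR Y
G3 = G2 NOR W = (W XOR Y) NOR W
At X=0, Y=0, Z=1, W=0: circuit gives 1, formula gives 0.

No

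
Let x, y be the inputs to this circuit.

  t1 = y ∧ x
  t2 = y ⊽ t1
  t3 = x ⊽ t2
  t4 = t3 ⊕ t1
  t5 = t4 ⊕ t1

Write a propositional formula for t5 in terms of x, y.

t1 = y ∧ x
t2 = y ⊽ t1 = y ⊽ (y ∧ x)
t3 = x ⊽ t2 = x ⊽ (y ⊽ (y ∧ x))
t4 = t3 ⊕ t1 = (x ⊽ (y ⊽ (y ∧ x))) ⊕ (y ∧ x)
t5 = t4 ⊕ t1 = ((x ⊽ (y ⊽ (y ∧ x))) ⊕ (y ∧ x)) ⊕ (y ∧ x)

((x ⊽ (y ⊽ (y ∧ x))) ⊕ (y ∧ x)) ⊕ (y ∧ x)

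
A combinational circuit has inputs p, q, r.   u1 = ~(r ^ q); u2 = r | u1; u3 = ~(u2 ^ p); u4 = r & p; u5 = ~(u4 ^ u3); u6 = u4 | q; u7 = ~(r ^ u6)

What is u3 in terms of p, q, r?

~((r | (~(r ^ q))) ^ p)

u1 = ~(r ^ q)
u2 = r | u1 = r | (~(r ^ q))
u3 = ~(u2 ^ p) = ~((r | (~(r ^ q))) ^ p)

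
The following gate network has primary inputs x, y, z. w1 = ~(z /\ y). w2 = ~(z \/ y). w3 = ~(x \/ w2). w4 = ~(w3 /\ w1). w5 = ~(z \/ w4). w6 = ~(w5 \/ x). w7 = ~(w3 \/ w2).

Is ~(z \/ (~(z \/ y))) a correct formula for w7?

w2 = ~(z \/ y)
w3 = ~(x \/ w2) = ~(x \/ (~(z \/ y)))
w7 = ~(w3 \/ w2) = ~((~(x \/ (~(z \/ y)))) \/ (~(z \/ y)))
At x=0, y=1, z=0: circuit gives 0, formula gives 1.

No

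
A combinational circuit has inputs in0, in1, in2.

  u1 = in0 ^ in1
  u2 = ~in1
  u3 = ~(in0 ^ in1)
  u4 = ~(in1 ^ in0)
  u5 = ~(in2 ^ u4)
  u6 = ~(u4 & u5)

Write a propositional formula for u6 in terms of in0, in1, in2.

u4 = ~(in1 ^ in0)
u5 = ~(in2 ^ u4) = ~(in2 ^ (~(in1 ^ in0)))
u6 = ~(u4 & u5) = ~((~(in1 ^ in0)) & (~(in2 ^ (~(in1 ^ in0)))))

~((~(in1 ^ in0)) & (~(in2 ^ (~(in1 ^ in0)))))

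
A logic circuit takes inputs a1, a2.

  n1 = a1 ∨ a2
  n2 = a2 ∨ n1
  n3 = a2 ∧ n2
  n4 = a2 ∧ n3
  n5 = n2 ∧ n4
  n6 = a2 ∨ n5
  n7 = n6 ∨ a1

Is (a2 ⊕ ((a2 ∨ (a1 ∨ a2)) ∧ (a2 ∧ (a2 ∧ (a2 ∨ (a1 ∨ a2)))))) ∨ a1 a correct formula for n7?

No

n1 = a1 ∨ a2
n2 = a2 ∨ n1 = a2 ∨ (a1 ∨ a2)
n3 = a2 ∧ n2 = a2 ∧ (a2 ∨ (a1 ∨ a2))
n4 = a2 ∧ n3 = a2 ∧ (a2 ∧ (a2 ∨ (a1 ∨ a2)))
n5 = n2 ∧ n4 = (a2 ∨ (a1 ∨ a2)) ∧ (a2 ∧ (a2 ∧ (a2 ∨ (a1 ∨ a2))))
n6 = a2 ∨ n5 = a2 ∨ ((a2 ∨ (a1 ∨ a2)) ∧ (a2 ∧ (a2 ∧ (a2 ∨ (a1 ∨ a2)))))
n7 = n6 ∨ a1 = (a2 ∨ ((a2 ∨ (a1 ∨ a2)) ∧ (a2 ∧ (a2 ∧ (a2 ∨ (a1 ∨ a2)))))) ∨ a1
At a1=0, a2=1: circuit gives 1, formula gives 0.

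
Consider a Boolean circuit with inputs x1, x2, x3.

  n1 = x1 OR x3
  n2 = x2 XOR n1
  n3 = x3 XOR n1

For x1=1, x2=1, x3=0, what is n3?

n1 = 1 OR 0 = 1
n3 = 0 XOR 1 = 1

1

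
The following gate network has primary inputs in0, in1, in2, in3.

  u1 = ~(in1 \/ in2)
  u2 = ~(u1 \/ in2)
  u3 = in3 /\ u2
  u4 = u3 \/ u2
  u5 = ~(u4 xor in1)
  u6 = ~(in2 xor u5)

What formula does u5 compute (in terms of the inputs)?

u1 = ~(in1 \/ in2)
u2 = ~(u1 \/ in2) = ~((~(in1 \/ in2)) \/ in2)
u3 = in3 /\ u2 = in3 /\ (~((~(in1 \/ in2)) \/ in2))
u4 = u3 \/ u2 = (in3 /\ (~((~(in1 \/ in2)) \/ in2))) \/ (~((~(in1 \/ in2)) \/ in2))
u5 = ~(u4 xor in1) = ~(((in3 /\ (~((~(in1 \/ in2)) \/ in2))) \/ (~((~(in1 \/ in2)) \/ in2))) xor in1)

~(((in3 /\ (~((~(in1 \/ in2)) \/ in2))) \/ (~((~(in1 \/ in2)) \/ in2))) xor in1)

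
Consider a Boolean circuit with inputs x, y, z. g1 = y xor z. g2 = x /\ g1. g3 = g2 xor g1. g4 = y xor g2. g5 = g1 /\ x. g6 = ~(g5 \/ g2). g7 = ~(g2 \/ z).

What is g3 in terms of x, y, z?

g1 = y xor z
g2 = x /\ g1 = x /\ (y xor z)
g3 = g2 xor g1 = (x /\ (y xor z)) xor (y xor z)

(x /\ (y xor z)) xor (y xor z)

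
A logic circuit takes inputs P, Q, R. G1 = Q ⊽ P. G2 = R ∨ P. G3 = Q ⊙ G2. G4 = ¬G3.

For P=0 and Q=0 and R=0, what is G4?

G2 = 0 ∨ 0 = 0
G3 = 0 ⊙ 0 = 1
G4 = ¬1 = 0

0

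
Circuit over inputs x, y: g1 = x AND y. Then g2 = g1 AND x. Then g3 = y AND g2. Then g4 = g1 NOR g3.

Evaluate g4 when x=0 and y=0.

g1 = 0 AND 0 = 0
g2 = 0 AND 0 = 0
g3 = 0 AND 0 = 0
g4 = 0 NOR 0 = 1

1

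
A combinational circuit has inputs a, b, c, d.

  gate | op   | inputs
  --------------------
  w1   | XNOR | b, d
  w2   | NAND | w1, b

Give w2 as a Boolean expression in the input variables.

(b XNOR d) NAND b

w1 = b XNOR d
w2 = w1 NAND b = (b XNOR d) NAND b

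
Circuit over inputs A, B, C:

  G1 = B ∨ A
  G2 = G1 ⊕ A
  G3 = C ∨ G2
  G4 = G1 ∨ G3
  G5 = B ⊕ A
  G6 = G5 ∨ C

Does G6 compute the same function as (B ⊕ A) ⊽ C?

No

G5 = B ⊕ A
G6 = G5 ∨ C = (B ⊕ A) ∨ C
At A=0, B=0, C=0: circuit gives 0, formula gives 1.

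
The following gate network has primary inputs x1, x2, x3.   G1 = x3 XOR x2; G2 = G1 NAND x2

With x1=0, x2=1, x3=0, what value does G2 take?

G1 = 0 XOR 1 = 1
G2 = 1 NAND 1 = 0

0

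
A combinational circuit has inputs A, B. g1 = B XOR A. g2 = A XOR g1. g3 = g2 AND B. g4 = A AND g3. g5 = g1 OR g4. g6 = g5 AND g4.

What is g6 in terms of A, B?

((B XOR A) OR (A AND ((A XOR (B XOR A)) AND B))) AND (A AND ((A XOR (B XOR A)) AND B))

g1 = B XOR A
g2 = A XOR g1 = A XOR (B XOR A)
g3 = g2 AND B = (A XOR (B XOR A)) AND B
g4 = A AND g3 = A AND ((A XOR (B XOR A)) AND B)
g5 = g1 OR g4 = (B XOR A) OR (A AND ((A XOR (B XOR A)) AND B))
g6 = g5 AND g4 = ((B XOR A) OR (A AND ((A XOR (B XOR A)) AND B))) AND (A AND ((A XOR (B XOR A)) AND B))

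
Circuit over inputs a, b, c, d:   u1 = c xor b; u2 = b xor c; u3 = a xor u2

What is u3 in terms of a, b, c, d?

a xor (b xor c)

u2 = b xor c
u3 = a xor u2 = a xor (b xor c)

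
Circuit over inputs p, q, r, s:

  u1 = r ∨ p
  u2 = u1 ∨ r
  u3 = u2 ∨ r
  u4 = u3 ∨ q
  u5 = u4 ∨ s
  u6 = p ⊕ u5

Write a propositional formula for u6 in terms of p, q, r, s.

u1 = r ∨ p
u2 = u1 ∨ r = (r ∨ p) ∨ r
u3 = u2 ∨ r = ((r ∨ p) ∨ r) ∨ r
u4 = u3 ∨ q = (((r ∨ p) ∨ r) ∨ r) ∨ q
u5 = u4 ∨ s = ((((r ∨ p) ∨ r) ∨ r) ∨ q) ∨ s
u6 = p ⊕ u5 = p ⊕ (((((r ∨ p) ∨ r) ∨ r) ∨ q) ∨ s)

p ⊕ (((((r ∨ p) ∨ r) ∨ r) ∨ q) ∨ s)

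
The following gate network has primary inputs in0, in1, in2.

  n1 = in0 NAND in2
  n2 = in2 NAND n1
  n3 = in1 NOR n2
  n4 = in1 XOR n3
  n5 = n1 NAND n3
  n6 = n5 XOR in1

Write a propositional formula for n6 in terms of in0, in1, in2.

n1 = in0 NAND in2
n2 = in2 NAND n1 = in2 NAND (in0 NAND in2)
n3 = in1 NOR n2 = in1 NOR (in2 NAND (in0 NAND in2))
n5 = n1 NAND n3 = (in0 NAND in2) NAND (in1 NOR (in2 NAND (in0 NAND in2)))
n6 = n5 XOR in1 = ((in0 NAND in2) NAND (in1 NOR (in2 NAND (in0 NAND in2)))) XOR in1

((in0 NAND in2) NAND (in1 NOR (in2 NAND (in0 NAND in2)))) XOR in1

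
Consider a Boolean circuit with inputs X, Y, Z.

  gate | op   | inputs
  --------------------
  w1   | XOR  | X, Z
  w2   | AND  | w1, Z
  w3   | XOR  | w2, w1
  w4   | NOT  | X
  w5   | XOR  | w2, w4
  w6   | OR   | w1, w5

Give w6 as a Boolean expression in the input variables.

w1 = X XOR Z
w2 = w1 AND Z = (X XOR Z) AND Z
w4 = NOT X
w5 = w2 XOR w4 = ((X XOR Z) AND Z) XOR NOT X
w6 = w1 OR w5 = (X XOR Z) OR (((X XOR Z) AND Z) XOR NOT X)

(X XOR Z) OR (((X XOR Z) AND Z) XOR NOT X)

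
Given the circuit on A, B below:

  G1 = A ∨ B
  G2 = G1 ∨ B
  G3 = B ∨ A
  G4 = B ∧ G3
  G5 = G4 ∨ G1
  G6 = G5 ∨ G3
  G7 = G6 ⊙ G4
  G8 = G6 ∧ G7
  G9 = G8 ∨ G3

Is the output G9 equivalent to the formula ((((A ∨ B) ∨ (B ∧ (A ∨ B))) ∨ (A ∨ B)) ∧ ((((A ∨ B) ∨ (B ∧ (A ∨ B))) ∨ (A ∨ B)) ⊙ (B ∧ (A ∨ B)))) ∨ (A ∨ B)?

G1 = A ∨ B
G3 = B ∨ A
G4 = B ∧ G3 = B ∧ (B ∨ A)
G5 = G4 ∨ G1 = (B ∧ (B ∨ A)) ∨ (A ∨ B)
G6 = G5 ∨ G3 = ((B ∧ (B ∨ A)) ∨ (A ∨ B)) ∨ (B ∨ A)
G7 = G6 ⊙ G4 = (((B ∧ (B ∨ A)) ∨ (A ∨ B)) ∨ (B ∨ A)) ⊙ (B ∧ (B ∨ A))
G8 = G6 ∧ G7 = (((B ∧ (B ∨ A)) ∨ (A ∨ B)) ∨ (B ∨ A)) ∧ ((((B ∧ (B ∨ A)) ∨ (A ∨ B)) ∨ (B ∨ A)) ⊙ (B ∧ (B ∨ A)))
G9 = G8 ∨ G3 = ((((B ∧ (B ∨ A)) ∨ (A ∨ B)) ∨ (B ∨ A)) ∧ ((((B ∧ (B ∨ A)) ∨ (A ∨ B)) ∨ (B ∨ A)) ⊙ (B ∧ (B ∨ A)))) ∨ (B ∨ A)
At A=0, B=0: circuit gives 0, formula gives 0.
At A=0, B=1: circuit gives 1, formula gives 1.
Agrees on all 4 inputs.

Yes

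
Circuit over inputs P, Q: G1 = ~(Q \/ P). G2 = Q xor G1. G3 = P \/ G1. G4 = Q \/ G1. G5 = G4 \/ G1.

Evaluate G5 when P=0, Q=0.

1

G1 = ~(0 \/ 0) = 1
G4 = 0 \/ 1 = 1
G5 = 1 \/ 1 = 1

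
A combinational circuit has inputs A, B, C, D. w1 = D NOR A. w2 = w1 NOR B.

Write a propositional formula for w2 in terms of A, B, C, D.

w1 = D NOR A
w2 = w1 NOR B = (D NOR A) NOR B

(D NOR A) NOR B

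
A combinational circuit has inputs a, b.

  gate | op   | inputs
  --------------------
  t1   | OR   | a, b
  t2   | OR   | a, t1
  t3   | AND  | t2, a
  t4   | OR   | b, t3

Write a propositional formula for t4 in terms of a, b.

t1 = a OR b
t2 = a OR t1 = a OR (a OR b)
t3 = t2 AND a = (a OR (a OR b)) AND a
t4 = b OR t3 = b OR ((a OR (a OR b)) AND a)

b OR ((a OR (a OR b)) AND a)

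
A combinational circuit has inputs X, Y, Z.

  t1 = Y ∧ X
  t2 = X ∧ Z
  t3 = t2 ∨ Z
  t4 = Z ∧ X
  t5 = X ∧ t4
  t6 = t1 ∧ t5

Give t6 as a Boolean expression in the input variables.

(Y ∧ X) ∧ (X ∧ (Z ∧ X))

t1 = Y ∧ X
t4 = Z ∧ X
t5 = X ∧ t4 = X ∧ (Z ∧ X)
t6 = t1 ∧ t5 = (Y ∧ X) ∧ (X ∧ (Z ∧ X))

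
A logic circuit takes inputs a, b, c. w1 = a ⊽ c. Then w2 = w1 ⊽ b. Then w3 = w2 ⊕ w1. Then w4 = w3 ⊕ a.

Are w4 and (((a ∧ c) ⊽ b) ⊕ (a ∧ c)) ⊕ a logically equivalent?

w1 = a ⊽ c
w2 = w1 ⊽ b = (a ⊽ c) ⊽ b
w3 = w2 ⊕ w1 = ((a ⊽ c) ⊽ b) ⊕ (a ⊽ c)
w4 = w3 ⊕ a = (((a ⊽ c) ⊽ b) ⊕ (a ⊽ c)) ⊕ a
At a=0, b=1, c=0: circuit gives 1, formula gives 0.

No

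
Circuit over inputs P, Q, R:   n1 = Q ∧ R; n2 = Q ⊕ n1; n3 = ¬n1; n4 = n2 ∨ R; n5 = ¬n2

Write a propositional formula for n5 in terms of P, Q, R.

¬(Q ⊕ (Q ∧ R))

n1 = Q ∧ R
n2 = Q ⊕ n1 = Q ⊕ (Q ∧ R)
n5 = ¬n2 = ¬(Q ⊕ (Q ∧ R))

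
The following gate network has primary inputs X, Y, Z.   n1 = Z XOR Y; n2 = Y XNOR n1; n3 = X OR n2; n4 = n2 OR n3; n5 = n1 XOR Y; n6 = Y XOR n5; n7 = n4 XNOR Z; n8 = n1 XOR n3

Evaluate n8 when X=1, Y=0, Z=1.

n1 = 1 XOR 0 = 1
n2 = 0 XNOR 1 = 0
n3 = 1 OR 0 = 1
n8 = 1 XOR 1 = 0

0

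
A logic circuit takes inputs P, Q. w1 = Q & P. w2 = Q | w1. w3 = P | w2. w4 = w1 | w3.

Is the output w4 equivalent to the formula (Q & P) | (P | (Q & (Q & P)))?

w1 = Q & P
w2 = Q | w1 = Q | (Q & P)
w3 = P | w2 = P | (Q | (Q & P))
w4 = w1 | w3 = (Q & P) | (P | (Q | (Q & P)))
At P=0, Q=1: circuit gives 1, formula gives 0.

No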